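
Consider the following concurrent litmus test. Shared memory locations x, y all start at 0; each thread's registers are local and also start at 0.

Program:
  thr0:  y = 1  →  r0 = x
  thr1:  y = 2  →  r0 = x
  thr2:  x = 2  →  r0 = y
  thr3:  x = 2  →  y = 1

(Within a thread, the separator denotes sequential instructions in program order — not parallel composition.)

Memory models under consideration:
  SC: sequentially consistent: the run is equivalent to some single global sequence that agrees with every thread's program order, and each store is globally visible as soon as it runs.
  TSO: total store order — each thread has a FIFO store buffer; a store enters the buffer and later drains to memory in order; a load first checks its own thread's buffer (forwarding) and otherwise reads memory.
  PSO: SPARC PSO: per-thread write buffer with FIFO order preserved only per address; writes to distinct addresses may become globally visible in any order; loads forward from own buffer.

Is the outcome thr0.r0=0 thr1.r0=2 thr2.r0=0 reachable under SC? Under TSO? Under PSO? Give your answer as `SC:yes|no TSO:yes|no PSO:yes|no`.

outcome vector order: (thr0.r0,thr1.r0,thr2.r0)
[SC] allowed = {0/0/1, 0/0/2, 0/2/1, 0/2/2, 2/0/1, 2/0/2, 2/2/0, 2/2/1, 2/2/2}
[TSO] allowed = {0/0/0, 0/0/1, 0/0/2, 0/2/0, 0/2/1, 0/2/2, 2/0/0, 2/0/1, 2/0/2, 2/2/0, 2/2/1, 2/2/2}
[PSO] allowed = {0/0/0, 0/0/1, 0/0/2, 0/2/0, 0/2/1, 0/2/2, 2/0/0, 2/0/1, 2/0/2, 2/2/0, 2/2/1, 2/2/2}
target 0/2/0 ∈ {TSO,PSO}

SC:no TSO:yes PSO:yes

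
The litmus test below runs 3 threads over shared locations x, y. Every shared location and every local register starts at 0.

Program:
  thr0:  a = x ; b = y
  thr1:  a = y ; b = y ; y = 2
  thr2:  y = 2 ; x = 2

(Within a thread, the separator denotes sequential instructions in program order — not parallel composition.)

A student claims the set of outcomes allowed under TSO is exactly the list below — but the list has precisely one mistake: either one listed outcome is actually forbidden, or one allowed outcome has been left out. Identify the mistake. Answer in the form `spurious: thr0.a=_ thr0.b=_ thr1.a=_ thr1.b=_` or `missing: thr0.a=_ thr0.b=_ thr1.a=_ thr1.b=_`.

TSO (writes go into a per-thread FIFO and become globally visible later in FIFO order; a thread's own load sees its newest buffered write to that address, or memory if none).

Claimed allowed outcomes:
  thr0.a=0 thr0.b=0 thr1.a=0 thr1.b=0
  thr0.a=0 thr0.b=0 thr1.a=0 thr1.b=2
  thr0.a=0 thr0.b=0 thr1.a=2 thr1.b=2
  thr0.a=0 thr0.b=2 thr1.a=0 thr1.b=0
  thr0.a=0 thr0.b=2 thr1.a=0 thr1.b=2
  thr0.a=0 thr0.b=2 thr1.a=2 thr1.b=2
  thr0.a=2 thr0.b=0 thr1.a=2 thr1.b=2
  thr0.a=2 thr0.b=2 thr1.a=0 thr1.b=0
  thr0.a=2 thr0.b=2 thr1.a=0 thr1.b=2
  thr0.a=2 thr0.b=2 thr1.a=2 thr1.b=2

spurious: thr0.a=2 thr0.b=0 thr1.a=2 thr1.b=2

outcome vector order: (thr0.a,thr0.b,thr1.a,thr1.b)
under TSO → (0,0,0,0), (0,0,0,2), (0,0,2,2), (0,2,0,0), (0,2,0,2), (0,2,2,2), (2,2,0,0), (2,2,0,2), (2,2,2,2)
claimed∖TSO = {(2,0,2,2)}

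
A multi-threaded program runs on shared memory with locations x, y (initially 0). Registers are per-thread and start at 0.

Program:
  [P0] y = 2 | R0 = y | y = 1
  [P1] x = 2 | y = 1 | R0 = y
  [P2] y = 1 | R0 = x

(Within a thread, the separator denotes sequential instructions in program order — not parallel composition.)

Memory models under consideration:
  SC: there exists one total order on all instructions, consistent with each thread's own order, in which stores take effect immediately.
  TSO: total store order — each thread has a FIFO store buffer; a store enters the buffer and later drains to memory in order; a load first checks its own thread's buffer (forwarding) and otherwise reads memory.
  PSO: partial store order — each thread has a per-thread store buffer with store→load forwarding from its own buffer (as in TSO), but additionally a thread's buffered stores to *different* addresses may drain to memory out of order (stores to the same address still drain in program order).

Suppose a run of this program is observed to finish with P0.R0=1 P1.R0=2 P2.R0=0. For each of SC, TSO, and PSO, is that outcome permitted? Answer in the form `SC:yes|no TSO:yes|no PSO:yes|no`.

SC:no TSO:yes PSO:yes

outcome vector order: (P0.R0,P1.R0,P2.R0)
SC: 7 outcomes — {(1,1,0); (1,1,2); (1,2,2); (2,1,0); (2,1,2); (2,2,0); (2,2,2)}
TSO: 8 outcomes — {(1,1,0); (1,1,2); (1,2,0); (1,2,2); (2,1,0); (2,1,2); (2,2,0); (2,2,2)}
PSO: 8 outcomes — {(1,1,0); (1,1,2); (1,2,0); (1,2,2); (2,1,0); (2,1,2); (2,2,0); (2,2,2)}
target (1,2,0) ∈ {TSO,PSO}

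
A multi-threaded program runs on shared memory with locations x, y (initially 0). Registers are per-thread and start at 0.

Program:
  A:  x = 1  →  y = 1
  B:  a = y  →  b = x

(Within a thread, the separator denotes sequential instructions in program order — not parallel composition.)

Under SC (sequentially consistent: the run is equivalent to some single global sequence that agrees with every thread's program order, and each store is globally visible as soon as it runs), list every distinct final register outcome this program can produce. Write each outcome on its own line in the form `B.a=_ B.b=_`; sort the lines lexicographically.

outcome vector order: (B.a,B.b)
|SC outcomes| = 3

B.a=0 B.b=0
B.a=0 B.b=1
B.a=1 B.b=1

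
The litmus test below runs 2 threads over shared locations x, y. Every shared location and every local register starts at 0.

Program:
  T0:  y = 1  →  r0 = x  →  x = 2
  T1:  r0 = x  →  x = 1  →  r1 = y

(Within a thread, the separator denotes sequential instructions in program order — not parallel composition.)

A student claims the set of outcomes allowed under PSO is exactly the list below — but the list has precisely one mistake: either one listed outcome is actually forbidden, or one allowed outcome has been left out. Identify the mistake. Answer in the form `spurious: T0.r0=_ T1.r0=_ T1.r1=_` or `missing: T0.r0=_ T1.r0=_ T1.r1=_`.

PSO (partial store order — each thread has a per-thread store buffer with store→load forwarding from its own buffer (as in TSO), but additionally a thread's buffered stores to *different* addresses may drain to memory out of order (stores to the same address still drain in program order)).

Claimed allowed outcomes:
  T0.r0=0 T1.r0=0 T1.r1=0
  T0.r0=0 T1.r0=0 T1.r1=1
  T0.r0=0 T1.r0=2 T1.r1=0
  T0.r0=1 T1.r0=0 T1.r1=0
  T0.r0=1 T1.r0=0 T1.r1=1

missing: T0.r0=0 T1.r0=2 T1.r1=1

outcome vector order: (T0.r0,T1.r0,T1.r1)
[PSO] allowed = {000 001 020 021 100 101}
PSO∖claimed = {021}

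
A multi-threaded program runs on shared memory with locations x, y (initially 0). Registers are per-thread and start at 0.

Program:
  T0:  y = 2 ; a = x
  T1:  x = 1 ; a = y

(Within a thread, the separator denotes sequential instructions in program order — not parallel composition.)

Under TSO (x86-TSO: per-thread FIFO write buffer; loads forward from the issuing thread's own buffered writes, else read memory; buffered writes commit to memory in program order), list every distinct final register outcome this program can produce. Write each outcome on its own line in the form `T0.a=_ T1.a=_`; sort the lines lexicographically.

outcome vector order: (T0.a,T1.a)
|TSO outcomes| = 4

T0.a=0 T1.a=0
T0.a=0 T1.a=2
T0.a=1 T1.a=0
T0.a=1 T1.a=2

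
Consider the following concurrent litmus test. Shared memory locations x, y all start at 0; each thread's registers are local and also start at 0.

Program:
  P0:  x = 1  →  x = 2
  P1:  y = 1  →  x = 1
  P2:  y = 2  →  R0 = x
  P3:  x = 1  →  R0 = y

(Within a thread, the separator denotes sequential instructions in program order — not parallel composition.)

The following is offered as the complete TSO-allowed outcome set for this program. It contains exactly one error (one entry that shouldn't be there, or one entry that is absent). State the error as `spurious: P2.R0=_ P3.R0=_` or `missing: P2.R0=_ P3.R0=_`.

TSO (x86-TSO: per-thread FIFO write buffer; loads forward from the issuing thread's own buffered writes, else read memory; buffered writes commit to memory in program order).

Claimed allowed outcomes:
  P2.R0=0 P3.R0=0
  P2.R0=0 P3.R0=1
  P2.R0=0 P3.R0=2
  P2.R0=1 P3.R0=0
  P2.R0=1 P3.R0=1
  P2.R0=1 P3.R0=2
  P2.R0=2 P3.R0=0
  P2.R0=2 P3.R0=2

outcome vector order: (P2.R0,P3.R0)
TSO: 9 outcomes — {0/0; 0/1; 0/2; 1/0; 1/1; 1/2; 2/0; 2/1; 2/2}
TSO∖claimed = {2/1}

missing: P2.R0=2 P3.R0=1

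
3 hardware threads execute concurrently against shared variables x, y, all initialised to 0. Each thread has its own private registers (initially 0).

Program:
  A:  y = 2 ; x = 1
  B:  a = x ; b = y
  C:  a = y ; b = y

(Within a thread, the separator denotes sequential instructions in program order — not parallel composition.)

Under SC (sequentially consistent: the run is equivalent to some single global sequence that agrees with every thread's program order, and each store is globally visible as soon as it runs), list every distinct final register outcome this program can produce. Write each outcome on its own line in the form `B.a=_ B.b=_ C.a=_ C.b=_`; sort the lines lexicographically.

outcome vector order: (B.a,B.b,C.a,C.b)
|SC outcomes| = 9

B.a=0 B.b=0 C.a=0 C.b=0
B.a=0 B.b=0 C.a=0 C.b=2
B.a=0 B.b=0 C.a=2 C.b=2
B.a=0 B.b=2 C.a=0 C.b=0
B.a=0 B.b=2 C.a=0 C.b=2
B.a=0 B.b=2 C.a=2 C.b=2
B.a=1 B.b=2 C.a=0 C.b=0
B.a=1 B.b=2 C.a=0 C.b=2
B.a=1 B.b=2 C.a=2 C.b=2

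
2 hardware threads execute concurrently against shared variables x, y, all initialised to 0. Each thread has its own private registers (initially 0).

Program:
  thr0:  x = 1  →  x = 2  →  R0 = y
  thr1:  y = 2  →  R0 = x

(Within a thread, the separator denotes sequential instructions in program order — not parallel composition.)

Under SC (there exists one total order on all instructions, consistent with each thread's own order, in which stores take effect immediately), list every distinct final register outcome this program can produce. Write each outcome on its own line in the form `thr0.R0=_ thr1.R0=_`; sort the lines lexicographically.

thr0.R0=0 thr1.R0=2
thr0.R0=2 thr1.R0=0
thr0.R0=2 thr1.R0=1
thr0.R0=2 thr1.R0=2

outcome vector order: (thr0.R0,thr1.R0)
|SC outcomes| = 4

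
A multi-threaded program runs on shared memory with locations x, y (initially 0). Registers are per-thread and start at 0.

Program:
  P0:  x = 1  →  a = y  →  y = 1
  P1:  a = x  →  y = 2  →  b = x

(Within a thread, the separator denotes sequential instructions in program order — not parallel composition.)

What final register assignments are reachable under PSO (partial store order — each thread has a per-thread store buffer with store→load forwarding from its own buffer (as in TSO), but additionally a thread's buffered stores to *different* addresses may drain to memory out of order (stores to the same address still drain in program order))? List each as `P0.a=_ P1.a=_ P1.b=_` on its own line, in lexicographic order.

P0.a=0 P1.a=0 P1.b=0
P0.a=0 P1.a=0 P1.b=1
P0.a=0 P1.a=1 P1.b=1
P0.a=2 P1.a=0 P1.b=0
P0.a=2 P1.a=0 P1.b=1
P0.a=2 P1.a=1 P1.b=1

outcome vector order: (P0.a,P1.a,P1.b)
|PSO outcomes| = 6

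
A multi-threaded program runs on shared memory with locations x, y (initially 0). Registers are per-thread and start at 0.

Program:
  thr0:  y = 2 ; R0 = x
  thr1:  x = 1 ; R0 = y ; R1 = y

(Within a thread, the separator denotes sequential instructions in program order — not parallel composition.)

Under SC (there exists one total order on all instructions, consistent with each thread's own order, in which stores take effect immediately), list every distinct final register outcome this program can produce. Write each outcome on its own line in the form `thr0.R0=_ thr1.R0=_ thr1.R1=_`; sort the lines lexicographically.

thr0.R0=0 thr1.R0=2 thr1.R1=2
thr0.R0=1 thr1.R0=0 thr1.R1=0
thr0.R0=1 thr1.R0=0 thr1.R1=2
thr0.R0=1 thr1.R0=2 thr1.R1=2

outcome vector order: (thr0.R0,thr1.R0,thr1.R1)
|SC outcomes| = 4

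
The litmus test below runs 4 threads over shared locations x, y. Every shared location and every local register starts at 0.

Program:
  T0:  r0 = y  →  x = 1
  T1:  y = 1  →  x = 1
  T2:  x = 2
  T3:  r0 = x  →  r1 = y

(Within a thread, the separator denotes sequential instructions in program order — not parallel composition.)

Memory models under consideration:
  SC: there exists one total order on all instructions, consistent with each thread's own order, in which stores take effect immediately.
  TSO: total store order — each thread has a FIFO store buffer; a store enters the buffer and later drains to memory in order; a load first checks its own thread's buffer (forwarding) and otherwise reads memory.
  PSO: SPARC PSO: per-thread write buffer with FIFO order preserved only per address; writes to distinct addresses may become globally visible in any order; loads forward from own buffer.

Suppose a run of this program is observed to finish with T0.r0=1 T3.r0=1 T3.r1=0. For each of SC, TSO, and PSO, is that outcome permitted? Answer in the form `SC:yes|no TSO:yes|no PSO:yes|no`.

outcome vector order: (T0.r0,T3.r0,T3.r1)
[SC] allowed = {(0,0,0) (0,0,1) (0,1,0) (0,1,1) (0,2,0) (0,2,1) (1,0,0) (1,0,1) (1,1,1) (1,2,0) (1,2,1)}
[TSO] allowed = {(0,0,0) (0,0,1) (0,1,0) (0,1,1) (0,2,0) (0,2,1) (1,0,0) (1,0,1) (1,1,1) (1,2,0) (1,2,1)}
[PSO] allowed = {(0,0,0) (0,0,1) (0,1,0) (0,1,1) (0,2,0) (0,2,1) (1,0,0) (1,0,1) (1,1,0) (1,1,1) (1,2,0) (1,2,1)}
target (1,1,0) ∈ {PSO}

SC:no TSO:no PSO:yes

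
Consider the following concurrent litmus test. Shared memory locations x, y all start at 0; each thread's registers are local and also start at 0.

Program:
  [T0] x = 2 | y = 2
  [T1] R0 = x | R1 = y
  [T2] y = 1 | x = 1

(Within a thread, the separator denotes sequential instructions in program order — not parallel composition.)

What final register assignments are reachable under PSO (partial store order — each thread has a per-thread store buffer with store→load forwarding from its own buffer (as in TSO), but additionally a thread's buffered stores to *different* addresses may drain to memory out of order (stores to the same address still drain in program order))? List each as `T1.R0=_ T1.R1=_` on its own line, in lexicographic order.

T1.R0=0 T1.R1=0
T1.R0=0 T1.R1=1
T1.R0=0 T1.R1=2
T1.R0=1 T1.R1=0
T1.R0=1 T1.R1=1
T1.R0=1 T1.R1=2
T1.R0=2 T1.R1=0
T1.R0=2 T1.R1=1
T1.R0=2 T1.R1=2

outcome vector order: (T1.R0,T1.R1)
|PSO outcomes| = 9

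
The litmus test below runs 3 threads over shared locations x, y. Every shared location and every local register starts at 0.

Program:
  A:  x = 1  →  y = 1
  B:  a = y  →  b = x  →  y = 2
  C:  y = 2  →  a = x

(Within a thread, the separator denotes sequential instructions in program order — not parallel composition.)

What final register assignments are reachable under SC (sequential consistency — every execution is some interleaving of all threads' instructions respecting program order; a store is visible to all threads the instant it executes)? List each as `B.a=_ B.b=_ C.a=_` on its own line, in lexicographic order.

outcome vector order: (B.a,B.b,C.a)
|SC outcomes| = 10

B.a=0 B.b=0 C.a=0
B.a=0 B.b=0 C.a=1
B.a=0 B.b=1 C.a=0
B.a=0 B.b=1 C.a=1
B.a=1 B.b=1 C.a=0
B.a=1 B.b=1 C.a=1
B.a=2 B.b=0 C.a=0
B.a=2 B.b=0 C.a=1
B.a=2 B.b=1 C.a=0
B.a=2 B.b=1 C.a=1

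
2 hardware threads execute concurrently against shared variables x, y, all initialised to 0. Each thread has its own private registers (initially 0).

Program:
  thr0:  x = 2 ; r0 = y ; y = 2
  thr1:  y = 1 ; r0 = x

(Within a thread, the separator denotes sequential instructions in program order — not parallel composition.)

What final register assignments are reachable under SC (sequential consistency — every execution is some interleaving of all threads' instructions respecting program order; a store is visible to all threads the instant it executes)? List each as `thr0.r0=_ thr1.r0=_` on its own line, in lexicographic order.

outcome vector order: (thr0.r0,thr1.r0)
|SC outcomes| = 3

thr0.r0=0 thr1.r0=2
thr0.r0=1 thr1.r0=0
thr0.r0=1 thr1.r0=2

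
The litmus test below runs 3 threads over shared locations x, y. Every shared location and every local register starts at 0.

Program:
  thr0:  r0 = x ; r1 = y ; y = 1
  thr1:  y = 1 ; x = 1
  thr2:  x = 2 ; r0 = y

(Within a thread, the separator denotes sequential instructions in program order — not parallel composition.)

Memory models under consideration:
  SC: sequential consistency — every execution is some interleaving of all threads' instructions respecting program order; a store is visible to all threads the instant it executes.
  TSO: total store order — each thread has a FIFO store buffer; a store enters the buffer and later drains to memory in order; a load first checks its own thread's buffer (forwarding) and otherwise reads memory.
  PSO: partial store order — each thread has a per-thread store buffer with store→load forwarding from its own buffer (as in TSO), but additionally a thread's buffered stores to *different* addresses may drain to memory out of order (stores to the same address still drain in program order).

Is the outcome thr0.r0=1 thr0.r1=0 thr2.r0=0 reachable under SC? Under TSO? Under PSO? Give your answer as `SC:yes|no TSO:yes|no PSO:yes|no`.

outcome vector order: (thr0.r0,thr0.r1,thr2.r0)
[SC] allowed = {(0,0,0) (0,0,1) (0,1,0) (0,1,1) (1,1,0) (1,1,1) (2,0,0) (2,0,1) (2,1,0) (2,1,1)}
[TSO] allowed = {(0,0,0) (0,0,1) (0,1,0) (0,1,1) (1,1,0) (1,1,1) (2,0,0) (2,0,1) (2,1,0) (2,1,1)}
[PSO] allowed = {(0,0,0) (0,0,1) (0,1,0) (0,1,1) (1,0,0) (1,0,1) (1,1,0) (1,1,1) (2,0,0) (2,0,1) (2,1,0) (2,1,1)}
target (1,0,0) ∈ {PSO}

SC:no TSO:no PSO:yes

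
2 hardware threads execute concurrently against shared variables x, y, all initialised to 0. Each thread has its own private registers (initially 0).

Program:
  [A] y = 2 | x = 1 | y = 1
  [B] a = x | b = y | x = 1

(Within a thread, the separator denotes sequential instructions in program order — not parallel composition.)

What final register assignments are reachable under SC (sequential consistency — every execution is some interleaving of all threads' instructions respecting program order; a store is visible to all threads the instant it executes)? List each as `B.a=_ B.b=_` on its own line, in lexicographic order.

B.a=0 B.b=0
B.a=0 B.b=1
B.a=0 B.b=2
B.a=1 B.b=1
B.a=1 B.b=2

outcome vector order: (B.a,B.b)
|SC outcomes| = 5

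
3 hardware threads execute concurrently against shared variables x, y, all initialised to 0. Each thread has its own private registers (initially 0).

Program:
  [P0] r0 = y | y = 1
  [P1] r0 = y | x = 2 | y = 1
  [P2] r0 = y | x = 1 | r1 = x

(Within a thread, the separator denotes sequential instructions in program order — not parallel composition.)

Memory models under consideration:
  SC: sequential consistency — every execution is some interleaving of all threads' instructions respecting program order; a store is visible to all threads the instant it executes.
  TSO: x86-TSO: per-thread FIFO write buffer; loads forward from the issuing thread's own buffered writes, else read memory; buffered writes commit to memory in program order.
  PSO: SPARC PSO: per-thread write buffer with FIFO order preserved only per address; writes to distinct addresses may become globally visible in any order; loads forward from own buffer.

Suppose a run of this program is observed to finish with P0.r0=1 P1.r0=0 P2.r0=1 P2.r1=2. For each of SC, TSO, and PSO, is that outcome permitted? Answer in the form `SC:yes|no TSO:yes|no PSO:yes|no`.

outcome vector order: (P0.r0,P1.r0,P2.r0,P2.r1)
[SC] allowed = {<0 0 0 1> <0 0 0 2> <0 0 1 1> <0 0 1 2> <0 1 0 1> <0 1 0 2> <0 1 1 1> <0 1 1 2> <1 0 0 1> <1 0 0 2> <1 0 1 1>}
[TSO] allowed = {<0 0 0 1> <0 0 0 2> <0 0 1 1> <0 0 1 2> <0 1 0 1> <0 1 0 2> <0 1 1 1> <0 1 1 2> <1 0 0 1> <1 0 0 2> <1 0 1 1>}
[PSO] allowed = {<0 0 0 1> <0 0 0 2> <0 0 1 1> <0 0 1 2> <0 1 0 1> <0 1 0 2> <0 1 1 1> <0 1 1 2> <1 0 0 1> <1 0 0 2> <1 0 1 1> <1 0 1 2>}
target <1 0 1 2> ∈ {PSO}

SC:no TSO:no PSO:yes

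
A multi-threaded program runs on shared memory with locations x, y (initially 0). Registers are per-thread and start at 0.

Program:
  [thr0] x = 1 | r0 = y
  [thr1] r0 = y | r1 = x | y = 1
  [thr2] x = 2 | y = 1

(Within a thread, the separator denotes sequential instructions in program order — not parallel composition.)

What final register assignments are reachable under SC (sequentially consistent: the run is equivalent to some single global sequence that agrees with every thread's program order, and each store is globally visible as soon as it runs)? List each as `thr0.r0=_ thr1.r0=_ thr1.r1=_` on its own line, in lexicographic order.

thr0.r0=0 thr1.r0=0 thr1.r1=0
thr0.r0=0 thr1.r0=0 thr1.r1=1
thr0.r0=0 thr1.r0=0 thr1.r1=2
thr0.r0=0 thr1.r0=1 thr1.r1=1
thr0.r0=0 thr1.r0=1 thr1.r1=2
thr0.r0=1 thr1.r0=0 thr1.r1=0
thr0.r0=1 thr1.r0=0 thr1.r1=1
thr0.r0=1 thr1.r0=0 thr1.r1=2
thr0.r0=1 thr1.r0=1 thr1.r1=1
thr0.r0=1 thr1.r0=1 thr1.r1=2

outcome vector order: (thr0.r0,thr1.r0,thr1.r1)
|SC outcomes| = 10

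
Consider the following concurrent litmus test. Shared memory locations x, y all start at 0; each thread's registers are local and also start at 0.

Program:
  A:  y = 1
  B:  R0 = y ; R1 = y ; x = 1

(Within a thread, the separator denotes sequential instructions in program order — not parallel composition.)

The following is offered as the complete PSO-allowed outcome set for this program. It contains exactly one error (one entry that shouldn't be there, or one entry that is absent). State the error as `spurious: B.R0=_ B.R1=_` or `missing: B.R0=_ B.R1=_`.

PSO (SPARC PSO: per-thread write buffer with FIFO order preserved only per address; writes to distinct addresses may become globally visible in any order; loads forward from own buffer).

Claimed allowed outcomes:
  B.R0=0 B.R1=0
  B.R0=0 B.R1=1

outcome vector order: (B.R0,B.R1)
PSO: 3 outcomes — {<0 0> <0 1> <1 1>}
PSO∖claimed = {<1 1>}

missing: B.R0=1 B.R1=1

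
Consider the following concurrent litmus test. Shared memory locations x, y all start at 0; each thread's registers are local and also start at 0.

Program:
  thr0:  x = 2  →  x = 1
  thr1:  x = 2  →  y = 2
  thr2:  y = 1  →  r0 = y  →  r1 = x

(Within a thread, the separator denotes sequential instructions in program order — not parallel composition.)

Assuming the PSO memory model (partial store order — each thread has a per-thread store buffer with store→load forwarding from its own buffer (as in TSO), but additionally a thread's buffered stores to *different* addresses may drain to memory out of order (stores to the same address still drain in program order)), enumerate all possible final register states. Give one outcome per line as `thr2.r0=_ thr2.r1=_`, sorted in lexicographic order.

thr2.r0=1 thr2.r1=0
thr2.r0=1 thr2.r1=1
thr2.r0=1 thr2.r1=2
thr2.r0=2 thr2.r1=0
thr2.r0=2 thr2.r1=1
thr2.r0=2 thr2.r1=2

outcome vector order: (thr2.r0,thr2.r1)
|PSO outcomes| = 6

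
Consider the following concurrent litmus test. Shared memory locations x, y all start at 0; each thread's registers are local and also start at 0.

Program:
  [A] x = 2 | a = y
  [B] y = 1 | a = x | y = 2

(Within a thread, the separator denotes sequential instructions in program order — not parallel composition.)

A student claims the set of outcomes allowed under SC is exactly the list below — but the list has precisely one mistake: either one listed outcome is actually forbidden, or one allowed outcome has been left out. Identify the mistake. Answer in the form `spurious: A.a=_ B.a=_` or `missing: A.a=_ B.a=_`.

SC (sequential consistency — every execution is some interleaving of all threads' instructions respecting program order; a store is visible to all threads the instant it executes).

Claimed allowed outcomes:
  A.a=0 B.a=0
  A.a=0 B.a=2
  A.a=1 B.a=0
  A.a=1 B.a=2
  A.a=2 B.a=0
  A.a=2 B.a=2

outcome vector order: (A.a,B.a)
[SC] allowed = {02; 10; 12; 20; 22}
claimed∖SC = {00}

spurious: A.a=0 B.a=0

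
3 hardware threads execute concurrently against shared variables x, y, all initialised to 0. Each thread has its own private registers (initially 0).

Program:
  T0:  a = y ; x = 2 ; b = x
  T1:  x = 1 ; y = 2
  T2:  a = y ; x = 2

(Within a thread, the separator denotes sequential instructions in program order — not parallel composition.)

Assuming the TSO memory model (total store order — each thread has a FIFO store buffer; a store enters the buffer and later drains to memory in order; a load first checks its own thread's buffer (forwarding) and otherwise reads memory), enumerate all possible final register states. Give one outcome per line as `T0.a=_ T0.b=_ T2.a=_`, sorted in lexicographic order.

T0.a=0 T0.b=1 T2.a=0
T0.a=0 T0.b=1 T2.a=2
T0.a=0 T0.b=2 T2.a=0
T0.a=0 T0.b=2 T2.a=2
T0.a=2 T0.b=2 T2.a=0
T0.a=2 T0.b=2 T2.a=2

outcome vector order: (T0.a,T0.b,T2.a)
|TSO outcomes| = 6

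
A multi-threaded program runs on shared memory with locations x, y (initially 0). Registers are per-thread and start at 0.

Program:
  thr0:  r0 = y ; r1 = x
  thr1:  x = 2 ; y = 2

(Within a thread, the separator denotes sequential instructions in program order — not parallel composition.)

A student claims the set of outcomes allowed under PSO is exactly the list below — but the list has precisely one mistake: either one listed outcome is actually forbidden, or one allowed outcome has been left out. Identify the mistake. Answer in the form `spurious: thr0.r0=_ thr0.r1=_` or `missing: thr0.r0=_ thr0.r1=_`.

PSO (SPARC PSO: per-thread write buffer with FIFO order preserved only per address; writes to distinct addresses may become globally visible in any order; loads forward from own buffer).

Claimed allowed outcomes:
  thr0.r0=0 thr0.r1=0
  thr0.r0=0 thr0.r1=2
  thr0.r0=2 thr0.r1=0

missing: thr0.r0=2 thr0.r1=2

outcome vector order: (thr0.r0,thr0.r1)
under PSO → 00 02 20 22
PSO∖claimed = {22}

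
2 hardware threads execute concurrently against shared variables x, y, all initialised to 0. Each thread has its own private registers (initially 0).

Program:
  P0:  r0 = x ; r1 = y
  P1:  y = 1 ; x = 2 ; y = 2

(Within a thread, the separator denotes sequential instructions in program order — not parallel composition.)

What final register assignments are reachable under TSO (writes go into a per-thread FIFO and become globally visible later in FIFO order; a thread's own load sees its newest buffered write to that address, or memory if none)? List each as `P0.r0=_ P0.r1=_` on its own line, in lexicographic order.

P0.r0=0 P0.r1=0
P0.r0=0 P0.r1=1
P0.r0=0 P0.r1=2
P0.r0=2 P0.r1=1
P0.r0=2 P0.r1=2

outcome vector order: (P0.r0,P0.r1)
|TSO outcomes| = 5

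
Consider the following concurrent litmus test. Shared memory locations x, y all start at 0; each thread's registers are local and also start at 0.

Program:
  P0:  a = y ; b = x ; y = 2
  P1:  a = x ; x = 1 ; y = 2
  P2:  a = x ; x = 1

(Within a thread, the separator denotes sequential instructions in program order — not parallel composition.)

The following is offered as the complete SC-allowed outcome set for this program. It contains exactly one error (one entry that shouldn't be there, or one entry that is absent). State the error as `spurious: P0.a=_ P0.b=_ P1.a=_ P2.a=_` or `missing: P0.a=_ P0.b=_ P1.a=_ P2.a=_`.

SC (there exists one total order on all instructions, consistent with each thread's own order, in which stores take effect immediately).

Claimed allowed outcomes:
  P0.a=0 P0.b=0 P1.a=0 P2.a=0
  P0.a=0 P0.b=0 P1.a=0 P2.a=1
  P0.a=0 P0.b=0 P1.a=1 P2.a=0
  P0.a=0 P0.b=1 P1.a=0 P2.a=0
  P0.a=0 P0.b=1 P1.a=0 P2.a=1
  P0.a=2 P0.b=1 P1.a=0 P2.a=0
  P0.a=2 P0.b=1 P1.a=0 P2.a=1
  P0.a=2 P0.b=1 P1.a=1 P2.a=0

outcome vector order: (P0.a,P0.b,P1.a,P2.a)
SC (9): (0,0,0,0); (0,0,0,1); (0,0,1,0); (0,1,0,0); (0,1,0,1); (0,1,1,0); (2,1,0,0); (2,1,0,1); (2,1,1,0)
SC∖claimed = {(0,1,1,0)}

missing: P0.a=0 P0.b=1 P1.a=1 P2.a=0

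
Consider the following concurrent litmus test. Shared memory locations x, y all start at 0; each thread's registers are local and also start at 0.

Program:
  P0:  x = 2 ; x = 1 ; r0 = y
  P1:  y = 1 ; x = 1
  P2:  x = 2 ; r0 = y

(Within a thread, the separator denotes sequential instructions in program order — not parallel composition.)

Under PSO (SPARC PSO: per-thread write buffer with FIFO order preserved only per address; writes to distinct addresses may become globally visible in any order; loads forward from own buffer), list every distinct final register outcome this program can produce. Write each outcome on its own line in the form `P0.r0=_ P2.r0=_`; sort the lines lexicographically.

P0.r0=0 P2.r0=0
P0.r0=0 P2.r0=1
P0.r0=1 P2.r0=0
P0.r0=1 P2.r0=1

outcome vector order: (P0.r0,P2.r0)
|PSO outcomes| = 4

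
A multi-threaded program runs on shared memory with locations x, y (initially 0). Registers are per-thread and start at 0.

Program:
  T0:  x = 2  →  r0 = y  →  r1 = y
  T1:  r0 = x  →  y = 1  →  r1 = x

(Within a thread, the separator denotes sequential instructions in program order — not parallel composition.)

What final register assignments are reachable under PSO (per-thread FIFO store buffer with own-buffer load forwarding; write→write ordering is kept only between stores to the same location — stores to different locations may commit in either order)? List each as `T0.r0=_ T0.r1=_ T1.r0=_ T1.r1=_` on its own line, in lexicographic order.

T0.r0=0 T0.r1=0 T1.r0=0 T1.r1=0
T0.r0=0 T0.r1=0 T1.r0=0 T1.r1=2
T0.r0=0 T0.r1=0 T1.r0=2 T1.r1=2
T0.r0=0 T0.r1=1 T1.r0=0 T1.r1=0
T0.r0=0 T0.r1=1 T1.r0=0 T1.r1=2
T0.r0=0 T0.r1=1 T1.r0=2 T1.r1=2
T0.r0=1 T0.r1=1 T1.r0=0 T1.r1=0
T0.r0=1 T0.r1=1 T1.r0=0 T1.r1=2
T0.r0=1 T0.r1=1 T1.r0=2 T1.r1=2

outcome vector order: (T0.r0,T0.r1,T1.r0,T1.r1)
|PSO outcomes| = 9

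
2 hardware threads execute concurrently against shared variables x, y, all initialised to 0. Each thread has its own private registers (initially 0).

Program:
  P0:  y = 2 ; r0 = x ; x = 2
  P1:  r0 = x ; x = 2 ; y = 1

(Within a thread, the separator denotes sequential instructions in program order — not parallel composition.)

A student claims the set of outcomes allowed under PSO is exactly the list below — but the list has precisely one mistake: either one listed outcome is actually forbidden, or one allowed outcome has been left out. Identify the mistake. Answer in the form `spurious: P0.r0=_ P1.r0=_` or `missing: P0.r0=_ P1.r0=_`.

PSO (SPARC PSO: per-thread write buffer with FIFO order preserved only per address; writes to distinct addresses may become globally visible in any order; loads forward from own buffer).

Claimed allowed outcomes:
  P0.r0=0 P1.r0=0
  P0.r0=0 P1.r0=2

missing: P0.r0=2 P1.r0=0

outcome vector order: (P0.r0,P1.r0)
under PSO → 00; 02; 20
PSO∖claimed = {20}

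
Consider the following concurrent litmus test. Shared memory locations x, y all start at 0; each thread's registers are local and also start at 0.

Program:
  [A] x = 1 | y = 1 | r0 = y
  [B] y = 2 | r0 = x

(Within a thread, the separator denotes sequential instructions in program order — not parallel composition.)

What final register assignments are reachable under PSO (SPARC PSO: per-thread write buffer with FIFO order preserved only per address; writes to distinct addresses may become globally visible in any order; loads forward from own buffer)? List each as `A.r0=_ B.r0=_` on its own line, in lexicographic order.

A.r0=1 B.r0=0
A.r0=1 B.r0=1
A.r0=2 B.r0=0
A.r0=2 B.r0=1

outcome vector order: (A.r0,B.r0)
|PSO outcomes| = 4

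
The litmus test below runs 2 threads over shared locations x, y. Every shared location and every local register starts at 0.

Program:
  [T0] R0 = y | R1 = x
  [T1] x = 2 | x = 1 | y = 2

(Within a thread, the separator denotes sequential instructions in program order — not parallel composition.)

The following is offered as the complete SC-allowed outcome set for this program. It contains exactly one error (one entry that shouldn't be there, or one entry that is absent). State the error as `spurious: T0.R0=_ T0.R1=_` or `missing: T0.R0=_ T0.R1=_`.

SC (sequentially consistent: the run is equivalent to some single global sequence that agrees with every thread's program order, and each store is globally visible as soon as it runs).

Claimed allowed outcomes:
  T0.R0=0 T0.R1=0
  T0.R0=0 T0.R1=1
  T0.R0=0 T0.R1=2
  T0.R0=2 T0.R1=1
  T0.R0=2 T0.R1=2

spurious: T0.R0=2 T0.R1=2

outcome vector order: (T0.R0,T0.R1)
under SC → (0,0); (0,1); (0,2); (2,1)
claimed∖SC = {(2,2)}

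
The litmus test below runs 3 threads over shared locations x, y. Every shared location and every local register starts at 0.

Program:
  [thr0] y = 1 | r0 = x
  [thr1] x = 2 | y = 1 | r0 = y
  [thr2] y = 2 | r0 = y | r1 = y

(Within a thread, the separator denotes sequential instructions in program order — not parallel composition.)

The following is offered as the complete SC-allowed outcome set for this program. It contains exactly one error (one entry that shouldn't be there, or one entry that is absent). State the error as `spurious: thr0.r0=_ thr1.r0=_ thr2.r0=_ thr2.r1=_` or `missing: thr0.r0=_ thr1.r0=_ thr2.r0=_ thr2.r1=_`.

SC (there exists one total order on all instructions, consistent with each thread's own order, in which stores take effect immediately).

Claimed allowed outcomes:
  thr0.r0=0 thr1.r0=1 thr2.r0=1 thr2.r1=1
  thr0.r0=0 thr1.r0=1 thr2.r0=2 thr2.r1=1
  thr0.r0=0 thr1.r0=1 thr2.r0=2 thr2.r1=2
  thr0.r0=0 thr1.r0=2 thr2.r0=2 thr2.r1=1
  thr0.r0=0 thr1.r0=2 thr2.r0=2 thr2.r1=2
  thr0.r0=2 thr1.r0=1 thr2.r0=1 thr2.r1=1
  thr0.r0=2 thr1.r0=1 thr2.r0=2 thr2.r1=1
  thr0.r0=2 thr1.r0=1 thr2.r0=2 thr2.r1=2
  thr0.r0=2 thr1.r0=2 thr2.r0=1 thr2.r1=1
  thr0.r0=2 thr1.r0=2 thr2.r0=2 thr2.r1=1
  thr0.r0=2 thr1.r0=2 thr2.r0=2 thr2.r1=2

spurious: thr0.r0=0 thr1.r0=2 thr2.r0=2 thr2.r1=1

outcome vector order: (thr0.r0,thr1.r0,thr2.r0,thr2.r1)
SC (10): <0 1 1 1>, <0 1 2 1>, <0 1 2 2>, <0 2 2 2>, <2 1 1 1>, <2 1 2 1>, <2 1 2 2>, <2 2 1 1>, <2 2 2 1>, <2 2 2 2>
claimed∖SC = {<0 2 2 1>}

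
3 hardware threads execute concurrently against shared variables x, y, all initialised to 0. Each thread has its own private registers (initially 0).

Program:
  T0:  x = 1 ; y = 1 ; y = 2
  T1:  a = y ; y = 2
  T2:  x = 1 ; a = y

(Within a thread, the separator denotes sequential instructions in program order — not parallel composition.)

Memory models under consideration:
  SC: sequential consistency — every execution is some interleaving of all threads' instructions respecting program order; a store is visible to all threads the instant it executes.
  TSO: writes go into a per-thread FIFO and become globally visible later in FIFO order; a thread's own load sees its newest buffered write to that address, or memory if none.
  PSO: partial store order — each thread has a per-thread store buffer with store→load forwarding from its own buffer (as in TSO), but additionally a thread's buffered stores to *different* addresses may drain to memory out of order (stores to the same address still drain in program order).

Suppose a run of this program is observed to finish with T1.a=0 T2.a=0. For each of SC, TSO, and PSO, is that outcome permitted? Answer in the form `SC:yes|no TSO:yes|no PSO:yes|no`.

SC:yes TSO:yes PSO:yes

outcome vector order: (T1.a,T2.a)
SC: 9 outcomes — {00; 01; 02; 10; 11; 12; 20; 21; 22}
TSO: 9 outcomes — {00; 01; 02; 10; 11; 12; 20; 21; 22}
PSO: 9 outcomes — {00; 01; 02; 10; 11; 12; 20; 21; 22}
target 00 ∈ {SC,TSO,PSO}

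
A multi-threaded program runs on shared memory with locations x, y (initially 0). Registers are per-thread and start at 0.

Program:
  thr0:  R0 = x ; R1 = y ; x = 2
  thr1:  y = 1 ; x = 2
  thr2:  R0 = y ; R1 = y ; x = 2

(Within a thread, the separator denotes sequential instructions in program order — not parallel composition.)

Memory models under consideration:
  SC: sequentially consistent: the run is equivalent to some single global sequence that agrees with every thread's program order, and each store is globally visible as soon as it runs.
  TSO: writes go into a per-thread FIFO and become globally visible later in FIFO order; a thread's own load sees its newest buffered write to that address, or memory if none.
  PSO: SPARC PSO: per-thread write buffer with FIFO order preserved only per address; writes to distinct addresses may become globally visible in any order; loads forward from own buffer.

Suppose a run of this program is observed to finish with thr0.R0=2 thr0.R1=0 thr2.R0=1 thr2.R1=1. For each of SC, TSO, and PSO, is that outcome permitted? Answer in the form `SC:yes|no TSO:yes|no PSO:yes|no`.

SC:no TSO:no PSO:yes

outcome vector order: (thr0.R0,thr0.R1,thr2.R0,thr2.R1)
under SC → 0000, 0001, 0011, 0100, 0101, 0111, 2000, 2100, 2101, 2111
under TSO → 0000, 0001, 0011, 0100, 0101, 0111, 2000, 2100, 2101, 2111
under PSO → 0000, 0001, 0011, 0100, 0101, 0111, 2000, 2001, 2011, 2100, 2101, 2111
target 2011 ∈ {PSO}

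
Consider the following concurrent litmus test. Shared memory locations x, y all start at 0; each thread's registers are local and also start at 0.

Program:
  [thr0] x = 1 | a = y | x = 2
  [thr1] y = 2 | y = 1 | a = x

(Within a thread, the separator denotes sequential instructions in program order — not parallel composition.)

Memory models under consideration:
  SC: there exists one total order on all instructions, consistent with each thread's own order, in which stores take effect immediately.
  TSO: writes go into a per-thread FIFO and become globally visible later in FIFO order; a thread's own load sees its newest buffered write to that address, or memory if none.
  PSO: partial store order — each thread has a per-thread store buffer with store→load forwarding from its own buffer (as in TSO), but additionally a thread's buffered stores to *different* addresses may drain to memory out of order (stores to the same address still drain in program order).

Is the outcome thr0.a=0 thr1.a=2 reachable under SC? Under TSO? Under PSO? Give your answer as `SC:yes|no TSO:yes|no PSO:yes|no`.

SC:yes TSO:yes PSO:yes

outcome vector order: (thr0.a,thr1.a)
SC: 7 outcomes — {(0,1); (0,2); (1,0); (1,1); (1,2); (2,1); (2,2)}
TSO: 9 outcomes — {(0,0); (0,1); (0,2); (1,0); (1,1); (1,2); (2,0); (2,1); (2,2)}
PSO: 9 outcomes — {(0,0); (0,1); (0,2); (1,0); (1,1); (1,2); (2,0); (2,1); (2,2)}
target (0,2) ∈ {SC,TSO,PSO}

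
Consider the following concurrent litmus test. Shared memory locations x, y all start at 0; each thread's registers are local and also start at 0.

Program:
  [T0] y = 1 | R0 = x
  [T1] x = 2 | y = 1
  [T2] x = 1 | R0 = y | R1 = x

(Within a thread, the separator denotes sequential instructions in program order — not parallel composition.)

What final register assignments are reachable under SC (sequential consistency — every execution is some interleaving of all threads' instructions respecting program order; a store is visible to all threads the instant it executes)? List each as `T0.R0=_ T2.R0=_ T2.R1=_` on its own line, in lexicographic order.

T0.R0=0 T2.R0=1 T2.R1=1
T0.R0=0 T2.R0=1 T2.R1=2
T0.R0=1 T2.R0=0 T2.R1=1
T0.R0=1 T2.R0=0 T2.R1=2
T0.R0=1 T2.R0=1 T2.R1=1
T0.R0=1 T2.R0=1 T2.R1=2
T0.R0=2 T2.R0=0 T2.R1=1
T0.R0=2 T2.R0=0 T2.R1=2
T0.R0=2 T2.R0=1 T2.R1=1
T0.R0=2 T2.R0=1 T2.R1=2

outcome vector order: (T0.R0,T2.R0,T2.R1)
|SC outcomes| = 10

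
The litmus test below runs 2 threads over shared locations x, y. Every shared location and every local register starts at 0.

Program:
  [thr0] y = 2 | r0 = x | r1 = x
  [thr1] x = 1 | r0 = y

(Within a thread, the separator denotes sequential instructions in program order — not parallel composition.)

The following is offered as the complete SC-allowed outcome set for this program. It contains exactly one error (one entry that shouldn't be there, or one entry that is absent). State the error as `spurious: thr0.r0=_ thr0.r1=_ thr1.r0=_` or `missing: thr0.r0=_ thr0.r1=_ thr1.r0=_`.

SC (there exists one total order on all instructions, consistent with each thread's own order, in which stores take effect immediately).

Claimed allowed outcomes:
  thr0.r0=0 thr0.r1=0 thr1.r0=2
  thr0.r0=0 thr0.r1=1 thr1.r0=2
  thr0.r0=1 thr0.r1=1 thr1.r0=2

missing: thr0.r0=1 thr0.r1=1 thr1.r0=0

outcome vector order: (thr0.r0,thr0.r1,thr1.r0)
SC: 4 outcomes — {<0 0 2> <0 1 2> <1 1 0> <1 1 2>}
SC∖claimed = {<1 1 0>}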